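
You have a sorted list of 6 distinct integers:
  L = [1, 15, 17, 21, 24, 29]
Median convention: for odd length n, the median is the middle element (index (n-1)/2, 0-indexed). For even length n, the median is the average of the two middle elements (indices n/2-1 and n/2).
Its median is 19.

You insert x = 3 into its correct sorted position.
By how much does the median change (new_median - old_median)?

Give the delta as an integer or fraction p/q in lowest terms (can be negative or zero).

Old median = 19
After inserting x = 3: new sorted = [1, 3, 15, 17, 21, 24, 29]
New median = 17
Delta = 17 - 19 = -2

Answer: -2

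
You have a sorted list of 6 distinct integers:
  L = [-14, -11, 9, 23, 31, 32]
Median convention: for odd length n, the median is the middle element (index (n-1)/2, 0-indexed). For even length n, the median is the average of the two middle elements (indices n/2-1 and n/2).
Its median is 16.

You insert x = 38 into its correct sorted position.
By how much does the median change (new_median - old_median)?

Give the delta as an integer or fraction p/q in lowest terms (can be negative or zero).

Answer: 7

Derivation:
Old median = 16
After inserting x = 38: new sorted = [-14, -11, 9, 23, 31, 32, 38]
New median = 23
Delta = 23 - 16 = 7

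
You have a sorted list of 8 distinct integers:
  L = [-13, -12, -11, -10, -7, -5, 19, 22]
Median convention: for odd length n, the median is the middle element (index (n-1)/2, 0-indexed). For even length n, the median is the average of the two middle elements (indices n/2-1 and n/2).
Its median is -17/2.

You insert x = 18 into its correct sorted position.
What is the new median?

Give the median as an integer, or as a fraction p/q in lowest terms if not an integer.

Old list (sorted, length 8): [-13, -12, -11, -10, -7, -5, 19, 22]
Old median = -17/2
Insert x = 18
Old length even (8). Middle pair: indices 3,4 = -10,-7.
New length odd (9). New median = single middle element.
x = 18: 6 elements are < x, 2 elements are > x.
New sorted list: [-13, -12, -11, -10, -7, -5, 18, 19, 22]
New median = -7

Answer: -7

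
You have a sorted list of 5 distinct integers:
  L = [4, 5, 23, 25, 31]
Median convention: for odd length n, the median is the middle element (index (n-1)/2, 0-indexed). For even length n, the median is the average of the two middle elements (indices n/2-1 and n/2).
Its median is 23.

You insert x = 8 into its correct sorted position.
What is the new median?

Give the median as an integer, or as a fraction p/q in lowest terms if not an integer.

Old list (sorted, length 5): [4, 5, 23, 25, 31]
Old median = 23
Insert x = 8
Old length odd (5). Middle was index 2 = 23.
New length even (6). New median = avg of two middle elements.
x = 8: 2 elements are < x, 3 elements are > x.
New sorted list: [4, 5, 8, 23, 25, 31]
New median = 31/2

Answer: 31/2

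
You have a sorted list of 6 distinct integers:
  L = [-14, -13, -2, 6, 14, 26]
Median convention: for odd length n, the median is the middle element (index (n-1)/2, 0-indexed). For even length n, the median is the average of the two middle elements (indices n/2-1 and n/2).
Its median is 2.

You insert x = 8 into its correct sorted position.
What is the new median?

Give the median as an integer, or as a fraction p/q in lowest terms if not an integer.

Answer: 6

Derivation:
Old list (sorted, length 6): [-14, -13, -2, 6, 14, 26]
Old median = 2
Insert x = 8
Old length even (6). Middle pair: indices 2,3 = -2,6.
New length odd (7). New median = single middle element.
x = 8: 4 elements are < x, 2 elements are > x.
New sorted list: [-14, -13, -2, 6, 8, 14, 26]
New median = 6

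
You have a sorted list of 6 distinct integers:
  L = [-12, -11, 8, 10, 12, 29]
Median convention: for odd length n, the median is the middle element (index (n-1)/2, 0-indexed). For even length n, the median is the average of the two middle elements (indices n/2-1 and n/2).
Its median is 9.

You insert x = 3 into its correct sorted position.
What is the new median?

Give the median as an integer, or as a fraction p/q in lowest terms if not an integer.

Old list (sorted, length 6): [-12, -11, 8, 10, 12, 29]
Old median = 9
Insert x = 3
Old length even (6). Middle pair: indices 2,3 = 8,10.
New length odd (7). New median = single middle element.
x = 3: 2 elements are < x, 4 elements are > x.
New sorted list: [-12, -11, 3, 8, 10, 12, 29]
New median = 8

Answer: 8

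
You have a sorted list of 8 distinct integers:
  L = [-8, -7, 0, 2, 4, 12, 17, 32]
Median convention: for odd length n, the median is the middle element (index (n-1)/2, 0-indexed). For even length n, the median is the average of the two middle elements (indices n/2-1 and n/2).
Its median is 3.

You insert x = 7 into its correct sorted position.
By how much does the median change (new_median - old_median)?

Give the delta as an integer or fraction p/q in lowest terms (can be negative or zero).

Answer: 1

Derivation:
Old median = 3
After inserting x = 7: new sorted = [-8, -7, 0, 2, 4, 7, 12, 17, 32]
New median = 4
Delta = 4 - 3 = 1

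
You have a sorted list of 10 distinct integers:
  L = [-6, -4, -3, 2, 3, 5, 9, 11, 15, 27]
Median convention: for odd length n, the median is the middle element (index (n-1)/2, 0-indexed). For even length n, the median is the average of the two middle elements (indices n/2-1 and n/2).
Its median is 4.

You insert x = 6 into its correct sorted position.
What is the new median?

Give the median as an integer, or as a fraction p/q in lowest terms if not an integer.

Old list (sorted, length 10): [-6, -4, -3, 2, 3, 5, 9, 11, 15, 27]
Old median = 4
Insert x = 6
Old length even (10). Middle pair: indices 4,5 = 3,5.
New length odd (11). New median = single middle element.
x = 6: 6 elements are < x, 4 elements are > x.
New sorted list: [-6, -4, -3, 2, 3, 5, 6, 9, 11, 15, 27]
New median = 5

Answer: 5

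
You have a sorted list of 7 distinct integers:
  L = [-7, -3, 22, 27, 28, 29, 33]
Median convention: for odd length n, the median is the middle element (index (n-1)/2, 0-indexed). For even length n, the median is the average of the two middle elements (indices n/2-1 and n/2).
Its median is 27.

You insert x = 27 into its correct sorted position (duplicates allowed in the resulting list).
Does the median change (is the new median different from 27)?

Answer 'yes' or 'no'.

Old median = 27
Insert x = 27
New median = 27
Changed? no

Answer: no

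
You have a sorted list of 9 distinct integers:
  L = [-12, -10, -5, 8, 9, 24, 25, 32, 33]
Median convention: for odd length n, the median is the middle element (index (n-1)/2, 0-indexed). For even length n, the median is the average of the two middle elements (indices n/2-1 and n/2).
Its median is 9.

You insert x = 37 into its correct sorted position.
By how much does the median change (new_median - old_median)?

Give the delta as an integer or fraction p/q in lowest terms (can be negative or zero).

Answer: 15/2

Derivation:
Old median = 9
After inserting x = 37: new sorted = [-12, -10, -5, 8, 9, 24, 25, 32, 33, 37]
New median = 33/2
Delta = 33/2 - 9 = 15/2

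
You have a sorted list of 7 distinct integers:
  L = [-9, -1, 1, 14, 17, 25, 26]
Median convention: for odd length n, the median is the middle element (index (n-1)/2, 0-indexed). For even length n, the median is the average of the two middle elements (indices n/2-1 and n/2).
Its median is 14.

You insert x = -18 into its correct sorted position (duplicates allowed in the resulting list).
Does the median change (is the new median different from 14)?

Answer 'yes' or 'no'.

Answer: yes

Derivation:
Old median = 14
Insert x = -18
New median = 15/2
Changed? yes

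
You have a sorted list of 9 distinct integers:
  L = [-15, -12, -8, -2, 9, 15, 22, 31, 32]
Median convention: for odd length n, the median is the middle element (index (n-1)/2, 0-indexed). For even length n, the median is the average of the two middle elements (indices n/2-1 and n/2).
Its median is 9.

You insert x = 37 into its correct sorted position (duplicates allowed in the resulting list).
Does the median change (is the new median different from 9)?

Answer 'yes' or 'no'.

Answer: yes

Derivation:
Old median = 9
Insert x = 37
New median = 12
Changed? yes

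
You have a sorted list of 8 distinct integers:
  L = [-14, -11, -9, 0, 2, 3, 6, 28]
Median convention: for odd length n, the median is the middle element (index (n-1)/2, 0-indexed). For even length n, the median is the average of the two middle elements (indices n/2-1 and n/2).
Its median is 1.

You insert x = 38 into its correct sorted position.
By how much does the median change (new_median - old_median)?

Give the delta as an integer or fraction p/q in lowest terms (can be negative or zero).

Answer: 1

Derivation:
Old median = 1
After inserting x = 38: new sorted = [-14, -11, -9, 0, 2, 3, 6, 28, 38]
New median = 2
Delta = 2 - 1 = 1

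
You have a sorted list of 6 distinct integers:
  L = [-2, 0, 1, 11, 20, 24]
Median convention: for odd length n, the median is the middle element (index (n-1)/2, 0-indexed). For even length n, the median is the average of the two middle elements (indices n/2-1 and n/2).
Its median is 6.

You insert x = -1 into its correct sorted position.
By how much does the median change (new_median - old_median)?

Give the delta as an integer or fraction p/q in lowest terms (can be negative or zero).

Answer: -5

Derivation:
Old median = 6
After inserting x = -1: new sorted = [-2, -1, 0, 1, 11, 20, 24]
New median = 1
Delta = 1 - 6 = -5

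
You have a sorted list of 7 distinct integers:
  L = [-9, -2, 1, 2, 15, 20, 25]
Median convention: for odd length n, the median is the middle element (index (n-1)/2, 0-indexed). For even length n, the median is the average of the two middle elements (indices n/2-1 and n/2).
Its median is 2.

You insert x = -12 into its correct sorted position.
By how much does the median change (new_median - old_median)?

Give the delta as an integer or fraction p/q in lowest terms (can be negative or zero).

Answer: -1/2

Derivation:
Old median = 2
After inserting x = -12: new sorted = [-12, -9, -2, 1, 2, 15, 20, 25]
New median = 3/2
Delta = 3/2 - 2 = -1/2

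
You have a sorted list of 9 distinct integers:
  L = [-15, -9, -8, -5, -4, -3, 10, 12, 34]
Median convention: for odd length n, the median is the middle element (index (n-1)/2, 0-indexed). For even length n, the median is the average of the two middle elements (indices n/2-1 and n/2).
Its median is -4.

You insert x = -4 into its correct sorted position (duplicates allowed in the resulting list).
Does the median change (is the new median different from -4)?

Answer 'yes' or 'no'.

Old median = -4
Insert x = -4
New median = -4
Changed? no

Answer: no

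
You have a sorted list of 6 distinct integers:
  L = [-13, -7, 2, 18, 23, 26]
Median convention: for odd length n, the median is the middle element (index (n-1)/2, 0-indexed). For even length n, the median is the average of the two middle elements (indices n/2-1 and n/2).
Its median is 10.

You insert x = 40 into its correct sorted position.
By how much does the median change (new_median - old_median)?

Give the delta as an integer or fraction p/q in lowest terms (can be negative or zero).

Old median = 10
After inserting x = 40: new sorted = [-13, -7, 2, 18, 23, 26, 40]
New median = 18
Delta = 18 - 10 = 8

Answer: 8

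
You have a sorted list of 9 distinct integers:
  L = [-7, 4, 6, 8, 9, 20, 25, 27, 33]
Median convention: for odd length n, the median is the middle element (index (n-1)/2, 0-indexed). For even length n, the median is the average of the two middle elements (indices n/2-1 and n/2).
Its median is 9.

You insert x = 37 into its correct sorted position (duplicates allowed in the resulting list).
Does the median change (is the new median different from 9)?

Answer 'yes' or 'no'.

Answer: yes

Derivation:
Old median = 9
Insert x = 37
New median = 29/2
Changed? yes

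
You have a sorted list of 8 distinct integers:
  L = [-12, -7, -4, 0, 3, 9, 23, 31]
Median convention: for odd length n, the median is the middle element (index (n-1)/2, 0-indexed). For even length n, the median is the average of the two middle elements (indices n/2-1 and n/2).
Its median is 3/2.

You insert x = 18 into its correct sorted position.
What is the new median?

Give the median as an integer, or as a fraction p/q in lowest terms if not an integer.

Answer: 3

Derivation:
Old list (sorted, length 8): [-12, -7, -4, 0, 3, 9, 23, 31]
Old median = 3/2
Insert x = 18
Old length even (8). Middle pair: indices 3,4 = 0,3.
New length odd (9). New median = single middle element.
x = 18: 6 elements are < x, 2 elements are > x.
New sorted list: [-12, -7, -4, 0, 3, 9, 18, 23, 31]
New median = 3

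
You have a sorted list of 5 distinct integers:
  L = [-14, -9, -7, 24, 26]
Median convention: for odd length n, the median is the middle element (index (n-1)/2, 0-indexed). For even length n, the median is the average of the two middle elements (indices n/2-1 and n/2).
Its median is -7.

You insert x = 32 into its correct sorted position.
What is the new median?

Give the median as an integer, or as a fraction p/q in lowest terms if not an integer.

Answer: 17/2

Derivation:
Old list (sorted, length 5): [-14, -9, -7, 24, 26]
Old median = -7
Insert x = 32
Old length odd (5). Middle was index 2 = -7.
New length even (6). New median = avg of two middle elements.
x = 32: 5 elements are < x, 0 elements are > x.
New sorted list: [-14, -9, -7, 24, 26, 32]
New median = 17/2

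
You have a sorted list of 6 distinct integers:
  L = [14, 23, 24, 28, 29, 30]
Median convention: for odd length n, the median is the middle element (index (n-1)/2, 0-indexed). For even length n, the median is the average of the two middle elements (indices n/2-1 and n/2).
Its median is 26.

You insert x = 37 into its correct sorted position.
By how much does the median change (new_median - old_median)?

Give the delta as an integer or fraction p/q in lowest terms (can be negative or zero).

Answer: 2

Derivation:
Old median = 26
After inserting x = 37: new sorted = [14, 23, 24, 28, 29, 30, 37]
New median = 28
Delta = 28 - 26 = 2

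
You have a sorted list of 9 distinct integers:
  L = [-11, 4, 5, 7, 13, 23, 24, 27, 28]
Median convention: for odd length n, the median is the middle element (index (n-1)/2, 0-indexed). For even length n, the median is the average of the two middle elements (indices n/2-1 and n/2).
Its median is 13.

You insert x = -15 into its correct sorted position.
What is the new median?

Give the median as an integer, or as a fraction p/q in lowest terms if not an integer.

Old list (sorted, length 9): [-11, 4, 5, 7, 13, 23, 24, 27, 28]
Old median = 13
Insert x = -15
Old length odd (9). Middle was index 4 = 13.
New length even (10). New median = avg of two middle elements.
x = -15: 0 elements are < x, 9 elements are > x.
New sorted list: [-15, -11, 4, 5, 7, 13, 23, 24, 27, 28]
New median = 10

Answer: 10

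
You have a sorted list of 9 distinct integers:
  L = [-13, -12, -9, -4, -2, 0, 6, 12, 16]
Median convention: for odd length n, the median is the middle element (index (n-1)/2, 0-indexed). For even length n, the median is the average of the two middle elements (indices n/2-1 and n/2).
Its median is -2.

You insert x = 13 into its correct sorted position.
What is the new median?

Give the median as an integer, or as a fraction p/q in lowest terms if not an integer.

Old list (sorted, length 9): [-13, -12, -9, -4, -2, 0, 6, 12, 16]
Old median = -2
Insert x = 13
Old length odd (9). Middle was index 4 = -2.
New length even (10). New median = avg of two middle elements.
x = 13: 8 elements are < x, 1 elements are > x.
New sorted list: [-13, -12, -9, -4, -2, 0, 6, 12, 13, 16]
New median = -1

Answer: -1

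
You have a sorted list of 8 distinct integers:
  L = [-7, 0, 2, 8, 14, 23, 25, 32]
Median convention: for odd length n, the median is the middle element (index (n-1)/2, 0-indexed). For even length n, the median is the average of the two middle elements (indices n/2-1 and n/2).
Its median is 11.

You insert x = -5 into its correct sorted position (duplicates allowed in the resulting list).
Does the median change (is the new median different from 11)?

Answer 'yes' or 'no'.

Old median = 11
Insert x = -5
New median = 8
Changed? yes

Answer: yes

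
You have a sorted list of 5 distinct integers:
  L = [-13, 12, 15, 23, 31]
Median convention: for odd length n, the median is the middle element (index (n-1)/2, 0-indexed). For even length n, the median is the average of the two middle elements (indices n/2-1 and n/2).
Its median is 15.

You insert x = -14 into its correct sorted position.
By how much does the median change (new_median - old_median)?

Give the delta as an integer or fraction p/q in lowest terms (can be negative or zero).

Old median = 15
After inserting x = -14: new sorted = [-14, -13, 12, 15, 23, 31]
New median = 27/2
Delta = 27/2 - 15 = -3/2

Answer: -3/2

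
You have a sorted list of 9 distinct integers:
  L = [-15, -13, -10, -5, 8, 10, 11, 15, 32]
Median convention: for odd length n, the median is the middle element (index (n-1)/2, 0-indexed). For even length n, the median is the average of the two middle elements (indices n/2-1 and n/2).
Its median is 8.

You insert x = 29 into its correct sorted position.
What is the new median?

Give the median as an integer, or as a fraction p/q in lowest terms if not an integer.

Answer: 9

Derivation:
Old list (sorted, length 9): [-15, -13, -10, -5, 8, 10, 11, 15, 32]
Old median = 8
Insert x = 29
Old length odd (9). Middle was index 4 = 8.
New length even (10). New median = avg of two middle elements.
x = 29: 8 elements are < x, 1 elements are > x.
New sorted list: [-15, -13, -10, -5, 8, 10, 11, 15, 29, 32]
New median = 9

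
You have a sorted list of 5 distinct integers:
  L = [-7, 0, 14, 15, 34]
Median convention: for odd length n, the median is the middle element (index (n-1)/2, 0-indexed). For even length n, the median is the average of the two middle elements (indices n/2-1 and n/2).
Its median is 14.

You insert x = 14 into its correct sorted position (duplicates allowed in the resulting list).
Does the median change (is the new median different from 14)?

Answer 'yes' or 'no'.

Old median = 14
Insert x = 14
New median = 14
Changed? no

Answer: no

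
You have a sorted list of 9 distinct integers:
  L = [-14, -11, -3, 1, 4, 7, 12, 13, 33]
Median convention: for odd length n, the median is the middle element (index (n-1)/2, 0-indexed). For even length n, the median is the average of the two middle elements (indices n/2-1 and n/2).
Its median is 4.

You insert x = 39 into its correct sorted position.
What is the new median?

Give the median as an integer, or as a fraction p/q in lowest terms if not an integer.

Answer: 11/2

Derivation:
Old list (sorted, length 9): [-14, -11, -3, 1, 4, 7, 12, 13, 33]
Old median = 4
Insert x = 39
Old length odd (9). Middle was index 4 = 4.
New length even (10). New median = avg of two middle elements.
x = 39: 9 elements are < x, 0 elements are > x.
New sorted list: [-14, -11, -3, 1, 4, 7, 12, 13, 33, 39]
New median = 11/2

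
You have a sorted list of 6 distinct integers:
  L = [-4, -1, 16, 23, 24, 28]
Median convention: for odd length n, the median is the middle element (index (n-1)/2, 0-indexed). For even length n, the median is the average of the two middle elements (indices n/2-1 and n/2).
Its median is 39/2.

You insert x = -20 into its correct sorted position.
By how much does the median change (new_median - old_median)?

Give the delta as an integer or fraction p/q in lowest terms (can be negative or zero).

Old median = 39/2
After inserting x = -20: new sorted = [-20, -4, -1, 16, 23, 24, 28]
New median = 16
Delta = 16 - 39/2 = -7/2

Answer: -7/2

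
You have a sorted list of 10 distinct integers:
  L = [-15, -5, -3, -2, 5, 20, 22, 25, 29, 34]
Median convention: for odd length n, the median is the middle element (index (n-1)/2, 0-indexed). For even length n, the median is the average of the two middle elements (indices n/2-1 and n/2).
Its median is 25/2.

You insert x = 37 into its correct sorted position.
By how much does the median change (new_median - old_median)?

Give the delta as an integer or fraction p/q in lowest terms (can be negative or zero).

Old median = 25/2
After inserting x = 37: new sorted = [-15, -5, -3, -2, 5, 20, 22, 25, 29, 34, 37]
New median = 20
Delta = 20 - 25/2 = 15/2

Answer: 15/2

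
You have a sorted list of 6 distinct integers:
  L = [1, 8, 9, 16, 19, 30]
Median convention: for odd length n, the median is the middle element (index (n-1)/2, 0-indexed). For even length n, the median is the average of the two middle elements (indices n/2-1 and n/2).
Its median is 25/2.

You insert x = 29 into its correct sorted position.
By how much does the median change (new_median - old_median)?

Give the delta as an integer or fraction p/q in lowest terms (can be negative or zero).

Answer: 7/2

Derivation:
Old median = 25/2
After inserting x = 29: new sorted = [1, 8, 9, 16, 19, 29, 30]
New median = 16
Delta = 16 - 25/2 = 7/2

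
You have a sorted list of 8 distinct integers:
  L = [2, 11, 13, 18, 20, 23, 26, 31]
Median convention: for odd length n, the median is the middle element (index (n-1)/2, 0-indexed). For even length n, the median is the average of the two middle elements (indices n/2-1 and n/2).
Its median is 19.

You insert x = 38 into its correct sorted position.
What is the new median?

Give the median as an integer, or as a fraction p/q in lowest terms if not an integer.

Old list (sorted, length 8): [2, 11, 13, 18, 20, 23, 26, 31]
Old median = 19
Insert x = 38
Old length even (8). Middle pair: indices 3,4 = 18,20.
New length odd (9). New median = single middle element.
x = 38: 8 elements are < x, 0 elements are > x.
New sorted list: [2, 11, 13, 18, 20, 23, 26, 31, 38]
New median = 20

Answer: 20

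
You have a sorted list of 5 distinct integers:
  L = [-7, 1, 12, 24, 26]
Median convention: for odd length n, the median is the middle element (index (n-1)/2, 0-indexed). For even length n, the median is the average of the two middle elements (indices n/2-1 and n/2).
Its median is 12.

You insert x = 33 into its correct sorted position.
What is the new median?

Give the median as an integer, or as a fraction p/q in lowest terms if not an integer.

Old list (sorted, length 5): [-7, 1, 12, 24, 26]
Old median = 12
Insert x = 33
Old length odd (5). Middle was index 2 = 12.
New length even (6). New median = avg of two middle elements.
x = 33: 5 elements are < x, 0 elements are > x.
New sorted list: [-7, 1, 12, 24, 26, 33]
New median = 18

Answer: 18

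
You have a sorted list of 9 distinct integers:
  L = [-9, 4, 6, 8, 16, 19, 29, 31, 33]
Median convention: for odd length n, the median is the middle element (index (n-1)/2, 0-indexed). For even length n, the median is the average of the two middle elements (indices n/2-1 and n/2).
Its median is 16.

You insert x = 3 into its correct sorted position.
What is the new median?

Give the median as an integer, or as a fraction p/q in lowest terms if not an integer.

Answer: 12

Derivation:
Old list (sorted, length 9): [-9, 4, 6, 8, 16, 19, 29, 31, 33]
Old median = 16
Insert x = 3
Old length odd (9). Middle was index 4 = 16.
New length even (10). New median = avg of two middle elements.
x = 3: 1 elements are < x, 8 elements are > x.
New sorted list: [-9, 3, 4, 6, 8, 16, 19, 29, 31, 33]
New median = 12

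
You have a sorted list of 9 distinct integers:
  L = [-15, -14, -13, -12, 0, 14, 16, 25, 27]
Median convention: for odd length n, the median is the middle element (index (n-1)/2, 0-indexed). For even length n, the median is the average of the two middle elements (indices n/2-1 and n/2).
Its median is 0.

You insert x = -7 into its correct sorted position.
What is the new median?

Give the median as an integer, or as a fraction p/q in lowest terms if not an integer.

Old list (sorted, length 9): [-15, -14, -13, -12, 0, 14, 16, 25, 27]
Old median = 0
Insert x = -7
Old length odd (9). Middle was index 4 = 0.
New length even (10). New median = avg of two middle elements.
x = -7: 4 elements are < x, 5 elements are > x.
New sorted list: [-15, -14, -13, -12, -7, 0, 14, 16, 25, 27]
New median = -7/2

Answer: -7/2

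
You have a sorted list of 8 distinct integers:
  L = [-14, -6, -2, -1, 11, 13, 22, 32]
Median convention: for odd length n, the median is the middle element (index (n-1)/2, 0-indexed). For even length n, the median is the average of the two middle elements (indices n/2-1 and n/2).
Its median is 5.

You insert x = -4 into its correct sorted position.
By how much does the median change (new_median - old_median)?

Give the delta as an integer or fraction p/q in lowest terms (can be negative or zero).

Answer: -6

Derivation:
Old median = 5
After inserting x = -4: new sorted = [-14, -6, -4, -2, -1, 11, 13, 22, 32]
New median = -1
Delta = -1 - 5 = -6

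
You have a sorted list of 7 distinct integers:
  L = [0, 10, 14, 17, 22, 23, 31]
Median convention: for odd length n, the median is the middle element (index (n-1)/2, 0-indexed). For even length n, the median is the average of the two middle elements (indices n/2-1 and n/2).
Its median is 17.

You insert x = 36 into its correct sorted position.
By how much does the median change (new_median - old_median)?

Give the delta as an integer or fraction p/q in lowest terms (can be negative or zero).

Old median = 17
After inserting x = 36: new sorted = [0, 10, 14, 17, 22, 23, 31, 36]
New median = 39/2
Delta = 39/2 - 17 = 5/2

Answer: 5/2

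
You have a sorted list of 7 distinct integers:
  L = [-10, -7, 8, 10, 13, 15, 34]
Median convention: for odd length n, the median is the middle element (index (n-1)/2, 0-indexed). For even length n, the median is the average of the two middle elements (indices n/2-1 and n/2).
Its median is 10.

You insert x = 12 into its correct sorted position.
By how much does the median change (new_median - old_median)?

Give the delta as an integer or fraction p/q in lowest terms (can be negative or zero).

Answer: 1

Derivation:
Old median = 10
After inserting x = 12: new sorted = [-10, -7, 8, 10, 12, 13, 15, 34]
New median = 11
Delta = 11 - 10 = 1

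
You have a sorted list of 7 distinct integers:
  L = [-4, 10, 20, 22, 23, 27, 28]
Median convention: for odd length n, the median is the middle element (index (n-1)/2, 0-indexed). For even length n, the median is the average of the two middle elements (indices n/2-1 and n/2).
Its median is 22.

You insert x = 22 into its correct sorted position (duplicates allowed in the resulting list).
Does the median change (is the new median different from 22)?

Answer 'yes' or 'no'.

Answer: no

Derivation:
Old median = 22
Insert x = 22
New median = 22
Changed? no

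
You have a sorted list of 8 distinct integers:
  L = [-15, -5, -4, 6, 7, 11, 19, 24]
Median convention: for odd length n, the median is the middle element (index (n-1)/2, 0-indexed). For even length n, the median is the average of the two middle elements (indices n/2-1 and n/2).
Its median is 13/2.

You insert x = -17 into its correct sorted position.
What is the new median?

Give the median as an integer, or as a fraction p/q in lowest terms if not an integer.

Answer: 6

Derivation:
Old list (sorted, length 8): [-15, -5, -4, 6, 7, 11, 19, 24]
Old median = 13/2
Insert x = -17
Old length even (8). Middle pair: indices 3,4 = 6,7.
New length odd (9). New median = single middle element.
x = -17: 0 elements are < x, 8 elements are > x.
New sorted list: [-17, -15, -5, -4, 6, 7, 11, 19, 24]
New median = 6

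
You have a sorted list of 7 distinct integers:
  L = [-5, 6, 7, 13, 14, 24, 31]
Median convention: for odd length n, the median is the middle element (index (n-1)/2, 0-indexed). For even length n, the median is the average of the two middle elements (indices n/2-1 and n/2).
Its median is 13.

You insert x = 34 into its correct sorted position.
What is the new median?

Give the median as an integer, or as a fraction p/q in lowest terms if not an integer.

Answer: 27/2

Derivation:
Old list (sorted, length 7): [-5, 6, 7, 13, 14, 24, 31]
Old median = 13
Insert x = 34
Old length odd (7). Middle was index 3 = 13.
New length even (8). New median = avg of two middle elements.
x = 34: 7 elements are < x, 0 elements are > x.
New sorted list: [-5, 6, 7, 13, 14, 24, 31, 34]
New median = 27/2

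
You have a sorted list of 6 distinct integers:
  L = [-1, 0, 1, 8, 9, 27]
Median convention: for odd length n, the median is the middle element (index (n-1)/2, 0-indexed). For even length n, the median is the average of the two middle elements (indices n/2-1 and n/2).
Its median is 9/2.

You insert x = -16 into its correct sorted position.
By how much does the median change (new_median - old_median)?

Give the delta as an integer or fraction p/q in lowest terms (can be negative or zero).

Old median = 9/2
After inserting x = -16: new sorted = [-16, -1, 0, 1, 8, 9, 27]
New median = 1
Delta = 1 - 9/2 = -7/2

Answer: -7/2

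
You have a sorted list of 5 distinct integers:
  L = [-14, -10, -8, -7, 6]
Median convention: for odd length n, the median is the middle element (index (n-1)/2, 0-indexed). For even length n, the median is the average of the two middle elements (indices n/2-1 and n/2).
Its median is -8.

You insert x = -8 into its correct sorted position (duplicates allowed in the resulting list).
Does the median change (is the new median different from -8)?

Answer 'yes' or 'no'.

Old median = -8
Insert x = -8
New median = -8
Changed? no

Answer: no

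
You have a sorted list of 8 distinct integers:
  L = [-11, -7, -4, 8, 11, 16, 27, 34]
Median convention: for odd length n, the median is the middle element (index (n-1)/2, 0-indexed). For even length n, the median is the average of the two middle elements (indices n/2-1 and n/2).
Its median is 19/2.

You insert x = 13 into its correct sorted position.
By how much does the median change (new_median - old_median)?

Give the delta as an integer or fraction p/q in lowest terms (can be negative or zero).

Old median = 19/2
After inserting x = 13: new sorted = [-11, -7, -4, 8, 11, 13, 16, 27, 34]
New median = 11
Delta = 11 - 19/2 = 3/2

Answer: 3/2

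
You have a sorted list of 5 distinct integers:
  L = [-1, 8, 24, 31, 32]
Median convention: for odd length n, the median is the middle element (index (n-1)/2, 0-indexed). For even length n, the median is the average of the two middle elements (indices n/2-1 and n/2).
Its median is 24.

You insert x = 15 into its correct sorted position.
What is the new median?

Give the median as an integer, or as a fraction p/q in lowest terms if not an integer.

Old list (sorted, length 5): [-1, 8, 24, 31, 32]
Old median = 24
Insert x = 15
Old length odd (5). Middle was index 2 = 24.
New length even (6). New median = avg of two middle elements.
x = 15: 2 elements are < x, 3 elements are > x.
New sorted list: [-1, 8, 15, 24, 31, 32]
New median = 39/2

Answer: 39/2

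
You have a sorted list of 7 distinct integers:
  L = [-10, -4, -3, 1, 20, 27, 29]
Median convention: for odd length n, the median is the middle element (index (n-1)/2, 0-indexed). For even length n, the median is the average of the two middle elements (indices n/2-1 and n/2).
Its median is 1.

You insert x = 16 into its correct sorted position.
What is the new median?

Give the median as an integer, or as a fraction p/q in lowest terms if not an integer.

Answer: 17/2

Derivation:
Old list (sorted, length 7): [-10, -4, -3, 1, 20, 27, 29]
Old median = 1
Insert x = 16
Old length odd (7). Middle was index 3 = 1.
New length even (8). New median = avg of two middle elements.
x = 16: 4 elements are < x, 3 elements are > x.
New sorted list: [-10, -4, -3, 1, 16, 20, 27, 29]
New median = 17/2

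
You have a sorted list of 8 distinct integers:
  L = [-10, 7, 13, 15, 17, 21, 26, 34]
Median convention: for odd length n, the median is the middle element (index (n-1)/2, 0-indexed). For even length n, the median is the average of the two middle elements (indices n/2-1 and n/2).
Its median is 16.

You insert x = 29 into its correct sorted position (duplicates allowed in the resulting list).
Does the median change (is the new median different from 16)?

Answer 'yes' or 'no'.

Old median = 16
Insert x = 29
New median = 17
Changed? yes

Answer: yes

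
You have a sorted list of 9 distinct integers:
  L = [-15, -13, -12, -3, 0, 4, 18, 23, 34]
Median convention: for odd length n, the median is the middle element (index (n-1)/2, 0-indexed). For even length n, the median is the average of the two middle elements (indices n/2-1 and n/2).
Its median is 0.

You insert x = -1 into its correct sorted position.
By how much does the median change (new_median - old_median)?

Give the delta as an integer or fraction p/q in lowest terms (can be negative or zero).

Answer: -1/2

Derivation:
Old median = 0
After inserting x = -1: new sorted = [-15, -13, -12, -3, -1, 0, 4, 18, 23, 34]
New median = -1/2
Delta = -1/2 - 0 = -1/2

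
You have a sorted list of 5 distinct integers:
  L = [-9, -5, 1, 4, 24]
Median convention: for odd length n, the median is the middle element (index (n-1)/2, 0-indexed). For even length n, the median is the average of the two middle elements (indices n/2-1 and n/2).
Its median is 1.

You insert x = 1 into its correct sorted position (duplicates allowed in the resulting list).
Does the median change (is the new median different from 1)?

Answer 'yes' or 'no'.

Answer: no

Derivation:
Old median = 1
Insert x = 1
New median = 1
Changed? no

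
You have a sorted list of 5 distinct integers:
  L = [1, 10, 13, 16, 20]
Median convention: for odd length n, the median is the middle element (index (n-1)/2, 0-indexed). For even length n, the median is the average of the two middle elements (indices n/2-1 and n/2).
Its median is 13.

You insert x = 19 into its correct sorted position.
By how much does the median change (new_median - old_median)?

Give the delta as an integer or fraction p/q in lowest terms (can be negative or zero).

Answer: 3/2

Derivation:
Old median = 13
After inserting x = 19: new sorted = [1, 10, 13, 16, 19, 20]
New median = 29/2
Delta = 29/2 - 13 = 3/2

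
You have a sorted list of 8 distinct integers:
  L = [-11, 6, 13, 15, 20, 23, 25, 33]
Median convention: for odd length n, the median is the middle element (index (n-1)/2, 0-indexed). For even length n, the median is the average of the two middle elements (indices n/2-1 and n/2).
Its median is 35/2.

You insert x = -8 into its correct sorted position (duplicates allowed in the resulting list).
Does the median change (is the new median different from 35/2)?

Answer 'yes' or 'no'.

Answer: yes

Derivation:
Old median = 35/2
Insert x = -8
New median = 15
Changed? yes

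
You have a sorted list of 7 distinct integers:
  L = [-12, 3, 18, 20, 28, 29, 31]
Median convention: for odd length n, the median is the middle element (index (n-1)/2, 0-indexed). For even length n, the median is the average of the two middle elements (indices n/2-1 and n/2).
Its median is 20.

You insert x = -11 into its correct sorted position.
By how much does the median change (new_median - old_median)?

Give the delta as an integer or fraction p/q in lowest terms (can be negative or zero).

Answer: -1

Derivation:
Old median = 20
After inserting x = -11: new sorted = [-12, -11, 3, 18, 20, 28, 29, 31]
New median = 19
Delta = 19 - 20 = -1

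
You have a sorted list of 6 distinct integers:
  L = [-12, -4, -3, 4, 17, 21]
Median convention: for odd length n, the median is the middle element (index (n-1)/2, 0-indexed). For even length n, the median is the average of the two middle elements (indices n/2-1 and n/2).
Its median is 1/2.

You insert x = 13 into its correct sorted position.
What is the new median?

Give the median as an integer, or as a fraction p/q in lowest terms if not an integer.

Answer: 4

Derivation:
Old list (sorted, length 6): [-12, -4, -3, 4, 17, 21]
Old median = 1/2
Insert x = 13
Old length even (6). Middle pair: indices 2,3 = -3,4.
New length odd (7). New median = single middle element.
x = 13: 4 elements are < x, 2 elements are > x.
New sorted list: [-12, -4, -3, 4, 13, 17, 21]
New median = 4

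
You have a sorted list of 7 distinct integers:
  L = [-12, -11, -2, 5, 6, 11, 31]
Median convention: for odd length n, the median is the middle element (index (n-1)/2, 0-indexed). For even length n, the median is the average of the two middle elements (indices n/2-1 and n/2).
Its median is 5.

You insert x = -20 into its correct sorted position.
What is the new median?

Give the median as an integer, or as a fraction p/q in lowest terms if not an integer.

Old list (sorted, length 7): [-12, -11, -2, 5, 6, 11, 31]
Old median = 5
Insert x = -20
Old length odd (7). Middle was index 3 = 5.
New length even (8). New median = avg of two middle elements.
x = -20: 0 elements are < x, 7 elements are > x.
New sorted list: [-20, -12, -11, -2, 5, 6, 11, 31]
New median = 3/2

Answer: 3/2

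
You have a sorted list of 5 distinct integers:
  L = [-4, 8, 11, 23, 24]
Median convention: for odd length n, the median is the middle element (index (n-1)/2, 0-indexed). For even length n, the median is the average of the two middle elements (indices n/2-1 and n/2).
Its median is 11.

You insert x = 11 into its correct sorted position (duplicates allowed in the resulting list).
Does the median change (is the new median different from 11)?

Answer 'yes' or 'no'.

Answer: no

Derivation:
Old median = 11
Insert x = 11
New median = 11
Changed? no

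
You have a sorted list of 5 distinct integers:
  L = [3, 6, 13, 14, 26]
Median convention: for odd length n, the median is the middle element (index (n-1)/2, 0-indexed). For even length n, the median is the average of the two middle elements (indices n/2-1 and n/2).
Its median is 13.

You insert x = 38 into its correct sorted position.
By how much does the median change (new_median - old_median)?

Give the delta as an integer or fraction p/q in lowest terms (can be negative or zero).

Old median = 13
After inserting x = 38: new sorted = [3, 6, 13, 14, 26, 38]
New median = 27/2
Delta = 27/2 - 13 = 1/2

Answer: 1/2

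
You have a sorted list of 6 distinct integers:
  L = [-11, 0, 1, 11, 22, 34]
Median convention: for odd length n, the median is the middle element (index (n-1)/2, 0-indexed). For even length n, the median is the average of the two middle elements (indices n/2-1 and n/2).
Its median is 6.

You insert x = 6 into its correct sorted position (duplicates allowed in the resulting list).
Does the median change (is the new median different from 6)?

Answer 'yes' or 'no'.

Old median = 6
Insert x = 6
New median = 6
Changed? no

Answer: no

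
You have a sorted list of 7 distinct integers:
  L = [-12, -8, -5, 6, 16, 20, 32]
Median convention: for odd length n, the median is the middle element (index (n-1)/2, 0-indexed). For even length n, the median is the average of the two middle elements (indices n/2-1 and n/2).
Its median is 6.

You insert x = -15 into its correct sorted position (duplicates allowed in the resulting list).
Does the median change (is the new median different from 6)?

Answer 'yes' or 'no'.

Old median = 6
Insert x = -15
New median = 1/2
Changed? yes

Answer: yes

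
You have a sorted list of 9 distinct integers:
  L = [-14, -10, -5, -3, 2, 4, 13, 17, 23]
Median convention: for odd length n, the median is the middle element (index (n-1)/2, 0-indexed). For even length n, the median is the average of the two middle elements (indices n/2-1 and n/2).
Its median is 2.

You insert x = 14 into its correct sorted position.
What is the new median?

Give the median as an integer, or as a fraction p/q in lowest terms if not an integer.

Answer: 3

Derivation:
Old list (sorted, length 9): [-14, -10, -5, -3, 2, 4, 13, 17, 23]
Old median = 2
Insert x = 14
Old length odd (9). Middle was index 4 = 2.
New length even (10). New median = avg of two middle elements.
x = 14: 7 elements are < x, 2 elements are > x.
New sorted list: [-14, -10, -5, -3, 2, 4, 13, 14, 17, 23]
New median = 3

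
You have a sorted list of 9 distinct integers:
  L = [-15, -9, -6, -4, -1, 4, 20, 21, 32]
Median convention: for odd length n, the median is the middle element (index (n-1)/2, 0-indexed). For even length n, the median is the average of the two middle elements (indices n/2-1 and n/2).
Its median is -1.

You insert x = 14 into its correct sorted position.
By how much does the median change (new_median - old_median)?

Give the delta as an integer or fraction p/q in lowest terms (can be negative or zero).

Old median = -1
After inserting x = 14: new sorted = [-15, -9, -6, -4, -1, 4, 14, 20, 21, 32]
New median = 3/2
Delta = 3/2 - -1 = 5/2

Answer: 5/2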